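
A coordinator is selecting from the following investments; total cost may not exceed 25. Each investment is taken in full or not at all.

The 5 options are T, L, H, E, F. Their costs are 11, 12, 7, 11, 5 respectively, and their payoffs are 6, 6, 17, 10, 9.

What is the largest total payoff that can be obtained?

36

Allowing fractional choices, the relaxed optimum would be about 37.1, but investments are indivisible.
L + H + F: cost 12 + 7 + 5 = 24 ≤ 25, payoff 6 + 17 + 9 = 32.
T + H + F: cost 11 + 7 + 5 = 23 ≤ 25, payoff 6 + 17 + 9 = 32.
H + E + F: cost 7 + 11 + 5 = 23 ≤ 25, payoff 17 + 10 + 9 = 36.
Best is H, E, and F with total payoff 36.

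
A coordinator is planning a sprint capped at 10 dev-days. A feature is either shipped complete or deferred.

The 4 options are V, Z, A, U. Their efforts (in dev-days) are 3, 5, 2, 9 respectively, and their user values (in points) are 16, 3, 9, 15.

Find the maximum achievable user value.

28

Allowing fractional choices, the relaxed optimum would be about 33.3, but features are indivisible.
V + Z + A: effort 3 + 5 + 2 = 10 ≤ 10, user value 16 + 3 + 9 = 28.
V + A: effort 3 + 2 = 5 ≤ 10, user value 16 + 9 = 25.
Best is V, Z, and A with total user value 28.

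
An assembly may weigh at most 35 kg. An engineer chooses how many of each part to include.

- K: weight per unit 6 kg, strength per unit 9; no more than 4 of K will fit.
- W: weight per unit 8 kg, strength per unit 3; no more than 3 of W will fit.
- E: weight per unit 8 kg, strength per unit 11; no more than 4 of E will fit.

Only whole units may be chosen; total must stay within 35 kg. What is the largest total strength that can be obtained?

3×K and 2×E: weight 34 ≤ 35, strength 3·9 + 2·11 = 49.
4×K and 1×E: weight 32 ≤ 35, strength 4·9 + 1·11 = 47.
Best is 49.

49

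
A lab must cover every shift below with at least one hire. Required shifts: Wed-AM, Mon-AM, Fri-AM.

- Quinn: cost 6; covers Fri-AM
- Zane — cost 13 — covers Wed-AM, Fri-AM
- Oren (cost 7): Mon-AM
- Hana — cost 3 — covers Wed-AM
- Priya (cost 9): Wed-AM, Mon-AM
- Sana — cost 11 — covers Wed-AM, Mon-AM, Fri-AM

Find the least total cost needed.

11

The greedy cost-per-new-shift heuristic would pick Hana and Sana for 14, but a cheaper cover exists.
Sana alone covers Wed-AM, Mon-AM, Fri-AM — every shift.
Total cost: 11.
No cover costs less than 11.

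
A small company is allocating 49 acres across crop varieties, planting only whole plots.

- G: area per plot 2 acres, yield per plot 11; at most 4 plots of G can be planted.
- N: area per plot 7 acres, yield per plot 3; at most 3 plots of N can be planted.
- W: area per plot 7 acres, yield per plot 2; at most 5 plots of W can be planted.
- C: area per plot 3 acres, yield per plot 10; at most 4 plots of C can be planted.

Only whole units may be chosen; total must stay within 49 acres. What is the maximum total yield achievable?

This is a bounded integer knapsack.
G has the best ratio (11/2); taking only G gives at most 4×11 = 44 (stopped by the supply cap of 4).
Mixing does better — 4×G, 3×N, 1×W, and 4×C: area 48 ≤ 49, yield 4·11 + 3·3 + 1·2 + 4·10 = 95.

95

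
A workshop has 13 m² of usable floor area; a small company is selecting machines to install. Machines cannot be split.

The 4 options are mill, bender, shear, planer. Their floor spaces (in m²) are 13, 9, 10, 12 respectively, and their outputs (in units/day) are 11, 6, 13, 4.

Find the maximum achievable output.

This is a 0-1 knapsack instance.
bender: floor space 9 ≤ 13, output 6.
mill: floor space 13 ≤ 13, output 11.
shear: floor space 10 ≤ 13, output 13.
Best is shear with total output 13.

13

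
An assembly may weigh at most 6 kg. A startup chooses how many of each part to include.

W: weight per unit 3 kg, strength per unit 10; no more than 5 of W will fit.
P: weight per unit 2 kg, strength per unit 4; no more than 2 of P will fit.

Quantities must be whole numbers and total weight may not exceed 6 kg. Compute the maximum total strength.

This is a bounded integer knapsack.
W has the best ratio (10/3); taking only W gives at most 2×10 = 20 (stopped by the weight limit).
Optimal: 2×W: weight 6 ≤ 6, strength 2·10 = 20.

20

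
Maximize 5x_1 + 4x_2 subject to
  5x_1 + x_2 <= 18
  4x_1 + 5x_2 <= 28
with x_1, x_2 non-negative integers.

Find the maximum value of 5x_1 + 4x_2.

(x_1,x_2)=(3,3) is feasible, giving 27.
(x_1,x_2)=(2,4) is feasible, giving 26.
(x_1,x_2)=(3,2) is feasible, giving 23.
Maximum is 27 at (x_1,x_2)=(3,3).

27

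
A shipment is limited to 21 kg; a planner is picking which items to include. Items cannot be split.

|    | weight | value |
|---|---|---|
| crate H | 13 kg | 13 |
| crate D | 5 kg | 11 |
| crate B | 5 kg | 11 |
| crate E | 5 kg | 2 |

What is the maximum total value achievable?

This is a 0-1 knapsack instance.
Allowing fractional choices, the relaxed optimum would be about 33.0, but items are indivisible.
crate H + crate D: weight 13 + 5 = 18 ≤ 21, value 13 + 11 = 24.
crate D + crate B + crate E: weight 5 + 5 + 5 = 15 ≤ 21, value 11 + 11 + 2 = 24.
crate H + crate B: weight 13 + 5 = 18 ≤ 21, value 13 + 11 = 24.
The maximum value is 24; one optimal choice is crate D, crate B, and crate E.

24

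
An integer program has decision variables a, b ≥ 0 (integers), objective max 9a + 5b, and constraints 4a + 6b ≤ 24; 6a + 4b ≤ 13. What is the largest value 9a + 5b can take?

18

The continuous relaxation peaks at (2.17, 0) with value 19.50; rounding to a feasible lattice point costs some objective.
(a,b)=(2,0): 4·2+6·0=8≤24, 6·2+4·0=12≤13, objective 18.
(a,b)=(1,1): 4·1+6·1=10≤24, 6·1+4·1=10≤13, objective 14.
(a,b)=(1,0): 4·1+6·0=4≤24, 6·1+4·0=6≤13, objective 9.
Maximum is 18 at (a,b)=(2,0).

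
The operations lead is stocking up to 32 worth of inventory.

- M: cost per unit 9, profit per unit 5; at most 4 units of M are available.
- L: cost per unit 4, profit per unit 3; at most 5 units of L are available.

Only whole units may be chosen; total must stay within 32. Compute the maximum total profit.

Take 1×M and 5×L: cost 29 ≤ 32, profit 1·5 + 5·3 = 20.
L has the best ratio (3/4) and is taken to its limit of 5; remaining capacity is filled optimally with the others.

20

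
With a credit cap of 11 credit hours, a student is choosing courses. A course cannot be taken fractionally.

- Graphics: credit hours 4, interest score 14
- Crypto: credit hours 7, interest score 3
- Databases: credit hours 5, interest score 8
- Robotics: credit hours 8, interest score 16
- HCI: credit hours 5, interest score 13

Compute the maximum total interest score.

27

Treat it as a binary knapsack problem.
Graphics + HCI: credit hours 4 + 5 = 9 ≤ 11, interest score 14 + 13 = 27.
Graphics + Databases: credit hours 4 + 5 = 9 ≤ 11, interest score 14 + 8 = 22.
Best is Graphics and HCI with total interest score 27.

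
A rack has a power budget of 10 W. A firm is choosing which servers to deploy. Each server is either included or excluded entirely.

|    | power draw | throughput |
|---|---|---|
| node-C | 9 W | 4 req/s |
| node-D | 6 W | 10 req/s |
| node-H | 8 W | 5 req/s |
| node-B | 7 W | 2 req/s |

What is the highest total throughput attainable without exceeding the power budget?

10

Allowing fractional choices, the relaxed optimum would be about 12.5, but servers are indivisible.
node-D: power draw 6 ≤ 10, throughput 10.
node-H: power draw 8 ≤ 10, throughput 5.
node-C: power draw 9 ≤ 10, throughput 4.
Best is node-D with total throughput 10.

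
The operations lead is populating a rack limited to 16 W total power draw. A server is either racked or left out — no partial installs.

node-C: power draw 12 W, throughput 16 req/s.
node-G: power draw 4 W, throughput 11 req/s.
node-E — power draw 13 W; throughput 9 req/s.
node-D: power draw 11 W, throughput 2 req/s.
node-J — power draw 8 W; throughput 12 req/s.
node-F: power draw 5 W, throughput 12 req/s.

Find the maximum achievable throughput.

Allowing fractional choices, the relaxed optimum would be about 33.5, but servers are indivisible.
node-C + node-G: power draw 12 + 4 = 16 ≤ 16, throughput 16 + 11 = 27.
node-J + node-F: power draw 8 + 5 = 13 ≤ 16, throughput 12 + 12 = 24.
Best is node-C and node-G with total throughput 27.

27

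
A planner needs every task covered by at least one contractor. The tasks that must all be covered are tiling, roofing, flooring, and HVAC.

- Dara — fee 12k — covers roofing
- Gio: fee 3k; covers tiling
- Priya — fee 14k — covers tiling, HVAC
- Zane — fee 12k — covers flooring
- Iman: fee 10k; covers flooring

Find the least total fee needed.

36

This is an integer covering problem.
Choose Dara, Priya, and Iman: together they cover tiling, roofing, flooring, HVAC — every task.
Total fee: 12 + 14 + 10 = 36.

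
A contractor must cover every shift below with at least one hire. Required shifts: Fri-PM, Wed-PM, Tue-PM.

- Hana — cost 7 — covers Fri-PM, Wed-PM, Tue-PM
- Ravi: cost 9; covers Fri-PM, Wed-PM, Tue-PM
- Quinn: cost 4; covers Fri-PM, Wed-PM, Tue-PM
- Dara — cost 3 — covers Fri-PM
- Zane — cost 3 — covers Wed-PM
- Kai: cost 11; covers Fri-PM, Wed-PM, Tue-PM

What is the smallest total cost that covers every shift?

4

Quinn alone covers Fri-PM, Wed-PM, Tue-PM — every shift.
Total cost: 4.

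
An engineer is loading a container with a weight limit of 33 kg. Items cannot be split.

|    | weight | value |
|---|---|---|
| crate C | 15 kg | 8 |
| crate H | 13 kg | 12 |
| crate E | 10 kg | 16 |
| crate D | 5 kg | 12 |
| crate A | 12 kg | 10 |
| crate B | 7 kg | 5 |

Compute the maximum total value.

40

crate H + crate E + crate D: weight 13 + 10 + 5 = 28 ≤ 33, value 12 + 16 + 12 = 40.
crate E + crate D + crate A: weight 10 + 5 + 12 = 27 ≤ 33, value 16 + 12 + 10 = 38.
Best is crate H, crate E, and crate D with total value 40.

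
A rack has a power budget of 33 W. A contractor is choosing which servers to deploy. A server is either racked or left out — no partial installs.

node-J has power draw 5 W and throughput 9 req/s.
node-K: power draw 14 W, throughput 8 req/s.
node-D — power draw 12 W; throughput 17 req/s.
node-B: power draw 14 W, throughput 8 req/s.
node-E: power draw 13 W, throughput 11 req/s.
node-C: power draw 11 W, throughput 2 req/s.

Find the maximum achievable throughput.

Allowing fractional choices, the relaxed optimum would be about 38.7, but servers are indivisible.
node-J + node-D + node-E: power draw 5 + 12 + 13 = 30 ≤ 33, throughput 9 + 17 + 11 = 37.
node-J + node-K + node-D: power draw 5 + 14 + 12 = 31 ≤ 33, throughput 9 + 8 + 17 = 34.
Best is node-J, node-D, and node-E with total throughput 37.

37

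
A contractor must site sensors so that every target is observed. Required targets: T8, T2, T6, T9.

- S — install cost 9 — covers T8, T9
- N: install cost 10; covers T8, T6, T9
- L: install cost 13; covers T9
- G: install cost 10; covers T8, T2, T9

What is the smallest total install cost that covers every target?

Choose N and G: together they cover T8, T2, T6, T9 — every target.
Total install cost: 10 + 10 = 20.
No cover costs less than 20.

20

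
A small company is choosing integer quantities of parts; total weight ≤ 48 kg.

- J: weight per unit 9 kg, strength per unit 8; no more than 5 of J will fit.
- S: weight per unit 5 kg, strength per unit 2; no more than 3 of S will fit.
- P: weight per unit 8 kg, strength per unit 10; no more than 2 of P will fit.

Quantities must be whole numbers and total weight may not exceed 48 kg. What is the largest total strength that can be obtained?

This is a bounded integer knapsack.
3×J and 2×P: weight 43 ≤ 48, strength 3·8 + 2·10 = 44.
3×J, 1×S, and 2×P: weight 48 ≤ 48, strength 3·8 + 1·2 + 2·10 = 46.
Best is 46.

46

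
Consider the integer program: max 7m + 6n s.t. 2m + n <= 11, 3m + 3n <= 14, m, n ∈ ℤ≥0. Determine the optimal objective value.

(m,n)=(4,0): 2·4+1·0=8≤11, 3·4+3·0=12≤14, objective 28.
(m,n)=(3,1): 2·3+1·1=7≤11, 3·3+3·1=12≤14, objective 27.
(m,n)=(3,0): 2·3+1·0=6≤11, 3·3+3·0=9≤14, objective 21.
Maximum is 28 at (m,n)=(4,0).

28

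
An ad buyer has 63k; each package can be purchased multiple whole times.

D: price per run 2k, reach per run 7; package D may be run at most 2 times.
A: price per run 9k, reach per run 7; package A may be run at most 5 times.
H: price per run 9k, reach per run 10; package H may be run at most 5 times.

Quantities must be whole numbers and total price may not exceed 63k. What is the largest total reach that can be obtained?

71

2×D, 1×A, and 5×H: price 58 ≤ 63, reach 2·7 + 1·7 + 5·10 = 71.
2×D, 2×A, and 4×H: price 58 ≤ 63, reach 2·7 + 2·7 + 4·10 = 68.
Best is 71.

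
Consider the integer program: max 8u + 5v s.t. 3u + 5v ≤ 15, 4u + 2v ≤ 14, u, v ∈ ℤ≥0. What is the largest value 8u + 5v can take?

29

The continuous relaxation peaks at (2.86, 1.29) with value 29.29; rounding to a feasible lattice point costs some objective.
(u,v)=(3,1) is feasible, giving 29.
(u,v)=(3,0) is feasible, giving 24.
No feasible integer point exceeds 29.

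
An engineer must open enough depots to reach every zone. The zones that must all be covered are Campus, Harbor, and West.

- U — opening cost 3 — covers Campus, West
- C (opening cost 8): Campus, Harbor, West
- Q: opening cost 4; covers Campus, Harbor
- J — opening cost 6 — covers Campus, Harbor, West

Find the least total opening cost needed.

6

The greedy cost-per-new-zone heuristic would pick U and Q for 7, but a cheaper cover exists.
J alone covers Campus, Harbor, West — every zone.
Total opening cost: 6.
No cover costs less than 6.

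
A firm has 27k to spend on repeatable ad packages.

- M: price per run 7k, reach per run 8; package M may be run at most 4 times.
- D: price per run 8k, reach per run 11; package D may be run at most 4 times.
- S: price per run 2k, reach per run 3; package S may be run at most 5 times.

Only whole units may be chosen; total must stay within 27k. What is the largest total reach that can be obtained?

S has the best ratio (3/2); taking only S gives at most 5×3 = 15 (stopped by the supply cap of 5).
Mixing does better — 2×D and 5×S: price 26 ≤ 27, reach 2·11 + 5·3 = 37.

37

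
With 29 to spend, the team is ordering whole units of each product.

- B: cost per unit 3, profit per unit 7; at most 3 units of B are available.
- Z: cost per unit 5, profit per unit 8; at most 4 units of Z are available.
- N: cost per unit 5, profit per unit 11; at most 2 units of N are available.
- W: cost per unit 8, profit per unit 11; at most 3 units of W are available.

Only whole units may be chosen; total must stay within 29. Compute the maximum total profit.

59

B has the best ratio (7/3); taking only B gives at most 3×7 = 21 (stopped by the supply cap of 3).
Mixing does better — 3×B, 2×Z, and 2×N: cost 29 ≤ 29, profit 3·7 + 2·8 + 2·11 = 59.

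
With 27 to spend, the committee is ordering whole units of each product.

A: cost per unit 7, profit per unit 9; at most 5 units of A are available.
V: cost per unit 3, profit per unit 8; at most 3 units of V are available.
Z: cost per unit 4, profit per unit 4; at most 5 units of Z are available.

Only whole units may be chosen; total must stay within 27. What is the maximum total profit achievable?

46

This is a bounded integer knapsack.
V has the best ratio (8/3); taking only V gives at most 3×8 = 24 (stopped by the supply cap of 3).
Mixing does better — 2×A, 3×V, and 1×Z: cost 27 ≤ 27, profit 2·9 + 3·8 + 1·4 = 46.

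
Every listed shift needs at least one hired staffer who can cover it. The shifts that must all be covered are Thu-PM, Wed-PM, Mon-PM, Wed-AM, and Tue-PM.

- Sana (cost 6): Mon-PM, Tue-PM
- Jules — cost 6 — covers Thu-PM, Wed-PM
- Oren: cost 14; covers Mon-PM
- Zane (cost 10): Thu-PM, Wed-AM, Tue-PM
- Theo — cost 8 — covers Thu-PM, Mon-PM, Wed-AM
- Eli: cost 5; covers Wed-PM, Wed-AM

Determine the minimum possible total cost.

Choose Sana, Jules, and Eli: together they cover Thu-PM, Wed-PM, Mon-PM, Wed-AM, Tue-PM — every shift.
Total cost: 6 + 6 + 5 = 17.
No cover costs less than 17.

17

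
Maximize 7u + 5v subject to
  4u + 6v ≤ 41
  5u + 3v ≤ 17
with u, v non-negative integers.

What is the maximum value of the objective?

27

(u,v)=(1,4): 4·1+6·4=28≤41, 5·1+3·4=17≤17, objective 27.
(u,v)=(0,5): 4·0+6·5=30≤41, 5·0+3·5=15≤17, objective 25.
(u,v)=(1,3): 4·1+6·3=22≤41, 5·1+3·3=14≤17, objective 22.
Maximum is 27 at (u,v)=(1,4).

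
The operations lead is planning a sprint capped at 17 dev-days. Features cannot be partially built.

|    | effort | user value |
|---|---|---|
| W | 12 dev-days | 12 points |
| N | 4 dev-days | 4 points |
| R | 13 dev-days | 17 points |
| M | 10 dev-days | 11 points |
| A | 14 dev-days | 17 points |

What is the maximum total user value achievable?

Treat it as a binary knapsack problem.
Allowing fractional choices, the relaxed optimum would be about 21.9, but features are indivisible.
A: effort 14 ≤ 17, user value 17.
N + R: effort 4 + 13 = 17 ≤ 17, user value 4 + 17 = 21.
R: effort 13 ≤ 17, user value 17.
Best is N and R with total user value 21.

21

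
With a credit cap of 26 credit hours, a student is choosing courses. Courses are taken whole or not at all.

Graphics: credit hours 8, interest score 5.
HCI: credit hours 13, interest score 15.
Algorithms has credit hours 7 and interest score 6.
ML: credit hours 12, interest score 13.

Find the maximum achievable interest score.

Allowing fractional choices, the relaxed optimum would be about 28.9, but courses are indivisible.
HCI + ML: credit hours 13 + 12 = 25 ≤ 26, interest score 15 + 13 = 28.
Graphics + HCI: credit hours 8 + 13 = 21 ≤ 26, interest score 5 + 15 = 20.
HCI + Algorithms: credit hours 13 + 7 = 20 ≤ 26, interest score 15 + 6 = 21.
Best is HCI and ML with total interest score 28.

28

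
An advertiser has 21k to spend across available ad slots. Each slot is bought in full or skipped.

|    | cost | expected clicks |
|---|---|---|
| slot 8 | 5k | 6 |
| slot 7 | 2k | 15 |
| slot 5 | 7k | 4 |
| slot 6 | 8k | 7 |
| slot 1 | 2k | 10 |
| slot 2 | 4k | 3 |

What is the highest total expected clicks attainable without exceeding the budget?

41

slot 8 + slot 7 + slot 6 + slot 1: cost 5 + 2 + 8 + 2 = 17 ≤ 21, expected clicks 6 + 15 + 7 + 10 = 38.
slot 8 + slot 7 + slot 6 + slot 1 + slot 2: cost 5 + 2 + 8 + 2 + 4 = 21 ≤ 21, expected clicks 6 + 15 + 7 + 10 + 3 = 41.
Best is slot 8, slot 7, slot 6, slot 1, and slot 2 with total expected clicks 41.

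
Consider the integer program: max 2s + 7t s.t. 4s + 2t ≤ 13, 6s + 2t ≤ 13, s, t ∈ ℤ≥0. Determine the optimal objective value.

Relaxing integrality, the LP optimum is 45.50 at (s,t) = (0, 6.5), which is not an integer point.
(s,t)=(0,6): 4·0+2·6=12≤13, 6·0+2·6=12≤13, objective 42.
(s,t)=(0,5): 4·0+2·5=10≤13, 6·0+2·5=10≤13, objective 35.
The best lattice point is (0,6), giving 42.

42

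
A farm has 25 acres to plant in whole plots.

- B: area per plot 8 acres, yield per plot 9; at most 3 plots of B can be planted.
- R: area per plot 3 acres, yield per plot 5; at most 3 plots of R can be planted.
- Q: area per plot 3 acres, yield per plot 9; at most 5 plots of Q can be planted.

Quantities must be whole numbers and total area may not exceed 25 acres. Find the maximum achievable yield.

60

Take 3×R and 5×Q: area 24 ≤ 25, yield 3·5 + 5·9 = 60.
Q has the best ratio (9/3) and is taken to its limit of 5; remaining capacity is filled optimally with the others.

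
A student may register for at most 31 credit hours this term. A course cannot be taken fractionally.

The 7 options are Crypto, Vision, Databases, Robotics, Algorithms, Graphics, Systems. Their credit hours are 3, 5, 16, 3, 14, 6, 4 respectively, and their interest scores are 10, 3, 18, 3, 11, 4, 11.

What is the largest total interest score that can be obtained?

This is an integer program with binary decision variables.
Allowing fractional choices, the relaxed optimum would be about 45.9, but courses are indivisible.
Crypto + Databases + Graphics + Systems: credit hours 3 + 16 + 6 + 4 = 29 ≤ 31, interest score 10 + 18 + 4 + 11 = 43.
Crypto + Vision + Databases + Robotics + Systems: credit hours 3 + 5 + 16 + 3 + 4 = 31 ≤ 31, interest score 10 + 3 + 18 + 3 + 11 = 45.
Crypto + Databases + Robotics + Systems: credit hours 3 + 16 + 3 + 4 = 26 ≤ 31, interest score 10 + 18 + 3 + 11 = 42.
Best is Crypto, Vision, Databases, Robotics, and Systems with total interest score 45.

45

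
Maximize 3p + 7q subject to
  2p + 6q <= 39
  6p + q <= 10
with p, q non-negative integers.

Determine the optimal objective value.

42

Relaxing integrality, the LP optimum is 45.91 at (p,q) = (0.618, 6.29), which is not an integer point.
(p,q)=(0,6) is feasible, giving 42.
(p,q)=(0,5) is feasible, giving 35.
The best lattice point is (0,6), giving 42.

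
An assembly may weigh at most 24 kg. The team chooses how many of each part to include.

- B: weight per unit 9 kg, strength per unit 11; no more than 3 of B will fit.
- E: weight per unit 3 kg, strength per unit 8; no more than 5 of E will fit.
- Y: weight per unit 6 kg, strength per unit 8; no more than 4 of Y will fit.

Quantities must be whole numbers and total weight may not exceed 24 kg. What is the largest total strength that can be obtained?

51

Take 1×B and 5×E: weight 24 ≤ 24, strength 1·11 + 5·8 = 51.
E has the best ratio (8/3) and is taken to its limit of 5; remaining capacity is filled optimally with the others.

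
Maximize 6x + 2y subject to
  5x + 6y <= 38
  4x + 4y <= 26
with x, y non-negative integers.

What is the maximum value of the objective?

(x,y)=(6,0) is feasible, giving 36.
(x,y)=(5,1) is feasible, giving 32.
(x,y)=(5,0) is feasible, giving 30.
Maximum is 36 at (x,y)=(6,0).

36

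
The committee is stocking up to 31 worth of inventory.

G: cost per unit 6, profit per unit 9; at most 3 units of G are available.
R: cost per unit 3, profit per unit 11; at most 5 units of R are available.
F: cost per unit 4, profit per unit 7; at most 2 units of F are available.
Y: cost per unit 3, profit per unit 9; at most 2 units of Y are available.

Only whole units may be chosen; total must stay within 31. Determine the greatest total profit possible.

Take 1×G, 5×R, 1×F, and 2×Y: cost 31 ≤ 31, profit 1·9 + 5·11 + 1·7 + 2·9 = 89.
R has the best ratio (11/3) and is taken to its limit of 5; remaining capacity is filled optimally with the others.

89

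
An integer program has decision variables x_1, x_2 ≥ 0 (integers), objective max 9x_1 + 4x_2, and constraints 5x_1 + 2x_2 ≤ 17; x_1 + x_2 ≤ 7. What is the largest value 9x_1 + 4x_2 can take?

(x_1,x_2)=(1,6) is feasible, giving 33.
(x_1,x_2)=(1,5) is feasible, giving 29.
(x_1,x_2)=(0,7) is feasible, giving 28.
No feasible integer point exceeds 33.

33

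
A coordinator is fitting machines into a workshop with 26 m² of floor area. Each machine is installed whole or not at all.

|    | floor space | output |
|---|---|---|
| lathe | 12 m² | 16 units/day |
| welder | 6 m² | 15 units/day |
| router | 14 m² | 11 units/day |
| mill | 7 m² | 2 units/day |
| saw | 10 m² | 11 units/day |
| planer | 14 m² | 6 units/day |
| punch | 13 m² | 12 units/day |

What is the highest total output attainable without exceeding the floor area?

Allowing fractional choices, the relaxed optimum would be about 39.8, but machines are indivisible.
lathe + welder + mill: floor space 12 + 6 + 7 = 25 ≤ 26, output 16 + 15 + 2 = 33.
lathe + welder: floor space 12 + 6 = 18 ≤ 26, output 16 + 15 = 31.
Best is lathe, welder, and mill with total output 33.

33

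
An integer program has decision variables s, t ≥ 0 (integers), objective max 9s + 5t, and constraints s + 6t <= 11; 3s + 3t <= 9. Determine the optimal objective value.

(s,t)=(3,0): 1·3+6·0=3≤11, 3·3+3·0=9≤9, objective 27.
(s,t)=(2,1): 1·2+6·1=8≤11, 3·2+3·1=9≤9, objective 23.
The best lattice point is (3,0), giving 27.

27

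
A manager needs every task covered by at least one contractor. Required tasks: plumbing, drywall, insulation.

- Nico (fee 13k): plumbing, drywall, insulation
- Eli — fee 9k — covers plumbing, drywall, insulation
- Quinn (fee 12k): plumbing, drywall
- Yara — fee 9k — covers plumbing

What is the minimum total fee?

9

Eli alone covers plumbing, drywall, insulation — every task.
Total fee: 9.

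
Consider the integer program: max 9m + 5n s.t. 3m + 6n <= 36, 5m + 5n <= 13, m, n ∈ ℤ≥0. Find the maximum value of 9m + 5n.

18

Relaxing integrality, the LP optimum is 23.40 at (m,n) = (2.6, 0), which is not an integer point.
(m,n)=(2,0): 3·2+6·0=6≤36, 5·2+5·0=10≤13, objective 18.
(m,n)=(1,1): 3·1+6·1=9≤36, 5·1+5·1=10≤13, objective 14.
(m,n)=(1,0): 3·1+6·0=3≤36, 5·1+5·0=5≤13, objective 9.
Maximum is 18 at (m,n)=(2,0).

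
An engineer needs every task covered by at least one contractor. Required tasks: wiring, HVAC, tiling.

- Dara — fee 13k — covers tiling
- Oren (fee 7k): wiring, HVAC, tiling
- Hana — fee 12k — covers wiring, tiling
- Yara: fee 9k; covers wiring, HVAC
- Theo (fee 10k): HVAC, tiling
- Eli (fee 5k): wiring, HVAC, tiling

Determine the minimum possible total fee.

Eli alone covers wiring, HVAC, tiling — every task.
Total fee: 5.

5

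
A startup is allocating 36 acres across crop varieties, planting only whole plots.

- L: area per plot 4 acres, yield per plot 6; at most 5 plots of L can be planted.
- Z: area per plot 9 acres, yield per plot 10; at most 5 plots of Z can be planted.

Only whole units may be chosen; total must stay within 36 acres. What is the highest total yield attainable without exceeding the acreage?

L has the best ratio (6/4); taking only L gives at most 5×6 = 30 (stopped by the supply cap of 5).
Mixing does better — 4×L and 2×Z: area 34 ≤ 36, yield 4·6 + 2·10 = 44.

44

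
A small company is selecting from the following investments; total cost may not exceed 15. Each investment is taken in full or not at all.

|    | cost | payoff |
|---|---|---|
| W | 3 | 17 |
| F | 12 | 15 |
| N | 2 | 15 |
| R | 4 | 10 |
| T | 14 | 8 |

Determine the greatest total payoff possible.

Treat it as a binary knapsack problem.
Allowing fractional choices, the relaxed optimum would be about 49.5, but investments are indivisible.
W + N + R: cost 3 + 2 + 4 = 9 ≤ 15, payoff 17 + 15 + 10 = 42.
W + N: cost 3 + 2 = 5 ≤ 15, payoff 17 + 15 = 32.
Best is W, N, and R with total payoff 42.

42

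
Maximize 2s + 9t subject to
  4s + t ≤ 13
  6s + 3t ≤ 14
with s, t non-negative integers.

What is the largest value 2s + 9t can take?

The continuous relaxation peaks at (0, 4.67) with value 42.00; rounding to a feasible lattice point costs some objective.
(s,t)=(0,4): 4·0+1·4=4≤13, 6·0+3·4=12≤14, objective 36.
(s,t)=(0,3): 4·0+1·3=3≤13, 6·0+3·3=9≤14, objective 27.
No feasible integer point exceeds 36.

36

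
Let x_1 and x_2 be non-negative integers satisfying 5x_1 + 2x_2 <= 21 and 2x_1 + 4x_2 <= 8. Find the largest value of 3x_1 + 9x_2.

(x_1,x_2)=(0,2) is feasible, giving 18.
(x_1,x_2)=(1,1) is feasible, giving 12.
Maximum is 18 at (x_1,x_2)=(0,2).

18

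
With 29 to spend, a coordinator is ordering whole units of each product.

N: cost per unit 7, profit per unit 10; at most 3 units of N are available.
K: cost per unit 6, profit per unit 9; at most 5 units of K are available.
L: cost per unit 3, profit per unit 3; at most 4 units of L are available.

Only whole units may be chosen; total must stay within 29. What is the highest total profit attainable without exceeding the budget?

K has the best ratio (9/6); taking only K gives at most 4×9 = 36 (stopped by the cost limit).
Mixing does better — 2×N, 2×K, and 1×L: cost 29 ≤ 29, profit 2·10 + 2·9 + 1·3 = 41.

41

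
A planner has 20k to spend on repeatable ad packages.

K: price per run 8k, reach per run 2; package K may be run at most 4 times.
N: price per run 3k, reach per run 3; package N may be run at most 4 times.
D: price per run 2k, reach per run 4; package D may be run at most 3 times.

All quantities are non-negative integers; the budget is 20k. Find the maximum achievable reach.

24

D has the best ratio (4/2); taking only D gives at most 3×4 = 12 (stopped by the supply cap of 3).
Mixing does better — 4×N and 3×D: price 18 ≤ 20, reach 4·3 + 3·4 = 24.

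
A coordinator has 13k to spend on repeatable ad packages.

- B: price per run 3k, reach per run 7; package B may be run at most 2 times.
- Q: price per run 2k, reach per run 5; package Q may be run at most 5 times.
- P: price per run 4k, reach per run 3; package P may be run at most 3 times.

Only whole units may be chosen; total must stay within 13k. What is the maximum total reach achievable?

32

Take 1×B and 5×Q: price 13 ≤ 13, reach 1·7 + 5·5 = 32.
Q has the best ratio (5/2) and is taken to its limit of 5; remaining capacity is filled optimally with the others.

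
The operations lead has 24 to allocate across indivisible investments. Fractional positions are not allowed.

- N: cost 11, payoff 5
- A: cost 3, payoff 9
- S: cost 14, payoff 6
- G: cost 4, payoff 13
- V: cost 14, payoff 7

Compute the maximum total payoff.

Allowing fractional choices, the relaxed optimum would be about 30.4, but investments are indivisible.
A + S + G: cost 3 + 14 + 4 = 21 ≤ 24, payoff 9 + 6 + 13 = 28.
A + G + V: cost 3 + 4 + 14 = 21 ≤ 24, payoff 9 + 13 + 7 = 29.
Best is A, G, and V with total payoff 29.

29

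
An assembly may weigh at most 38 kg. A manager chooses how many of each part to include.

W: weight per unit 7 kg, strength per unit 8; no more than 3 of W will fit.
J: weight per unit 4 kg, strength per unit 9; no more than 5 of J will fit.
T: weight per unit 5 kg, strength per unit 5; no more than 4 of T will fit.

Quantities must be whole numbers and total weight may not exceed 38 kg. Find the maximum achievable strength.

63

J has the best ratio (9/4); taking only J gives at most 5×9 = 45 (stopped by the supply cap of 5).
Mixing does better — 1×W, 5×J, and 2×T: weight 37 ≤ 38, strength 1·8 + 5·9 + 2·5 = 63.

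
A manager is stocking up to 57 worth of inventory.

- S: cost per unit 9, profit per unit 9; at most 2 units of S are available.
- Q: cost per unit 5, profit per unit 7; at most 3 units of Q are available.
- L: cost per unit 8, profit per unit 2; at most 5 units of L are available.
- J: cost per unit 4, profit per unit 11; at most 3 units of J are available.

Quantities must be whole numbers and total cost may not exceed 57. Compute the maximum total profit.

74

This is a bounded integer knapsack.
Take 2×S, 3×Q, 1×L, and 3×J: cost 53 ≤ 57, profit 2·9 + 3·7 + 1·2 + 3·11 = 74.
J has the best ratio (11/4) and is taken to its limit of 3; remaining capacity is filled optimally with the others.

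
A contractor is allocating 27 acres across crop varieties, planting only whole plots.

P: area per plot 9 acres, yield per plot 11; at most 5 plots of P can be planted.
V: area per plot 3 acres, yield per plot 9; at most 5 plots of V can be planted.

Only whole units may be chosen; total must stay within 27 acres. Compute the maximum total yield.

V has the best ratio (9/3); taking only V gives at most 5×9 = 45 (stopped by the supply cap of 5).
Mixing does better — 1×P and 5×V: area 24 ≤ 27, yield 1·11 + 5·9 = 56.

56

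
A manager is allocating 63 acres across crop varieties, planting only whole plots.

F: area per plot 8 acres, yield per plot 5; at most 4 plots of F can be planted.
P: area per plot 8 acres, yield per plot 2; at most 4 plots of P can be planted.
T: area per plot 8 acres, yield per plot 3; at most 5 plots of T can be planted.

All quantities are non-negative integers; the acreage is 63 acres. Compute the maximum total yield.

29

This is a bounded integer knapsack.
4×F and 3×T: area 56 ≤ 63, yield 4·5 + 3·3 = 29.
4×F, 1×P, and 2×T: area 56 ≤ 63, yield 4·5 + 1·2 + 2·3 = 28.
Best is 29.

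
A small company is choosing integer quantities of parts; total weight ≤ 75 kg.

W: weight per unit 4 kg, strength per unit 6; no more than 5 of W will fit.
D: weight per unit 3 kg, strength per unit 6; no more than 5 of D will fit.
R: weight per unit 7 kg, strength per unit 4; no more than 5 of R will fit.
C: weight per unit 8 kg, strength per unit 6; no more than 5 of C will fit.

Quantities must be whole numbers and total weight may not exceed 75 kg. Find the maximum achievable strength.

90

5×W, 5×D, 1×R, and 4×C: weight 74 ≤ 75, strength 5·6 + 5·6 + 1·4 + 4·6 = 88.
5×W, 5×D, and 5×C: weight 75 ≤ 75, strength 5·6 + 5·6 + 5·6 = 90.
Best is 90.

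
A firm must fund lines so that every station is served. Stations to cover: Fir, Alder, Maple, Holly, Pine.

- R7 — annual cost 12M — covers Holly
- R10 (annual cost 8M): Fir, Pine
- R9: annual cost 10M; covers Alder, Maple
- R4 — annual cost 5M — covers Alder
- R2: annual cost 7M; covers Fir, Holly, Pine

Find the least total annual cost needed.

17

Choose R9 and R2: together they cover Fir, Alder, Maple, Holly, Pine — every station.
Total annual cost: 10 + 7 = 17.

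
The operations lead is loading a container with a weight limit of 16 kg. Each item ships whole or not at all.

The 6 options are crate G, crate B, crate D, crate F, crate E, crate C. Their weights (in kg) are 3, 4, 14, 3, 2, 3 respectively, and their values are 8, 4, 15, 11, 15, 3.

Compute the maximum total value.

Take crate G, crate B, crate F, crate E, and crate C: weight 3 + 4 + 3 + 2 + 3 = 15 ≤ 16, value 8 + 4 + 11 + 15 + 3 = 41.
No other feasible combination does better.

41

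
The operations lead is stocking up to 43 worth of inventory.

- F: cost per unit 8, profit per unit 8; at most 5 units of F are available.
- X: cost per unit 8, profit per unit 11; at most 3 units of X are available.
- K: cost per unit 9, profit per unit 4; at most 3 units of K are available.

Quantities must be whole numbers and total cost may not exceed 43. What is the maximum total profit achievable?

49

X has the best ratio (11/8); taking only X gives at most 3×11 = 33 (stopped by the supply cap of 3).
Mixing does better — 2×F and 3×X: cost 40 ≤ 43, profit 2·8 + 3·11 = 49.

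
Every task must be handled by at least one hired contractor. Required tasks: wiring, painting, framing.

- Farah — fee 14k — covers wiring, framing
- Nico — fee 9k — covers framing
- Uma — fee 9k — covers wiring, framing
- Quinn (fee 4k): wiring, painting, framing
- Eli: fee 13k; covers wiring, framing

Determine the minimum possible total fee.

4

Quinn alone covers wiring, painting, framing — every task.
Total fee: 4.
No cover costs less than 4.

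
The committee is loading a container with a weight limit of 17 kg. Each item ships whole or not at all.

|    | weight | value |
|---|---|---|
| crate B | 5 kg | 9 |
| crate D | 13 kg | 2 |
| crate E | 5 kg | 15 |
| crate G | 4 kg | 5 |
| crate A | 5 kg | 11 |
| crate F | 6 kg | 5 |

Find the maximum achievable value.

35

Allowing fractional choices, the relaxed optimum would be about 37.5, but items are indivisible.
crate B + crate E + crate A: weight 5 + 5 + 5 = 15 ≤ 17, value 9 + 15 + 11 = 35.
crate E + crate G + crate A: weight 5 + 4 + 5 = 14 ≤ 17, value 15 + 5 + 11 = 31.
crate E + crate A + crate F: weight 5 + 5 + 6 = 16 ≤ 17, value 15 + 11 + 5 = 31.
Best is crate B, crate E, and crate A with total value 35.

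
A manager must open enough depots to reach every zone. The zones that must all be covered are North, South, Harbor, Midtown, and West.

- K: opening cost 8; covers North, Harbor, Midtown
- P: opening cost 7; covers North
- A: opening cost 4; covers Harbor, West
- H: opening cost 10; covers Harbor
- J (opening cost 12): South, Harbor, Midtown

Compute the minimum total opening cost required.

This is a weighted set-cover instance.
Choose P, A, and J: together they cover North, South, Harbor, Midtown, West — every zone.
Total opening cost: 7 + 4 + 12 = 23.

23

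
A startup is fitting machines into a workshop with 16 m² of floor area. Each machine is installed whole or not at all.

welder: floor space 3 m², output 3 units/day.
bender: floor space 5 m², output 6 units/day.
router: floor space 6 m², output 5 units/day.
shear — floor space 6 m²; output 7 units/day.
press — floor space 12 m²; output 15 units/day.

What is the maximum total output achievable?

18

Take welder and press: floor space 3 + 12 = 15 ≤ 16, output 3 + 15 = 18.
No other feasible combination does better.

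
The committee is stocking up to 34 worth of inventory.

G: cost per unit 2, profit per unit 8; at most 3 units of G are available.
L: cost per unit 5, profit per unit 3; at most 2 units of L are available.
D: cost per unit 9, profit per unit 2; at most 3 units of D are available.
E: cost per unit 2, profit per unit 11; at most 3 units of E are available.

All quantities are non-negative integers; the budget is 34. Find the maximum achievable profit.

65

Take 3×G, 2×L, 1×D, and 3×E: cost 31 ≤ 34, profit 3·8 + 2·3 + 1·2 + 3·11 = 65.
E has the best ratio (11/2) and is taken to its limit of 3; remaining capacity is filled optimally with the others.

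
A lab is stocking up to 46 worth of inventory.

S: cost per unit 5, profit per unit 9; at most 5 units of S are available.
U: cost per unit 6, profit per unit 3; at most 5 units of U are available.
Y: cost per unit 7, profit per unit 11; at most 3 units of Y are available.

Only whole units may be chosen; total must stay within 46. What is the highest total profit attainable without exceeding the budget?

78

5×S and 3×Y: cost 46 ≤ 46, profit 5·9 + 3·11 = 78.
5×S, 1×U, and 2×Y: cost 45 ≤ 46, profit 5·9 + 1·3 + 2·11 = 70.
Best is 78.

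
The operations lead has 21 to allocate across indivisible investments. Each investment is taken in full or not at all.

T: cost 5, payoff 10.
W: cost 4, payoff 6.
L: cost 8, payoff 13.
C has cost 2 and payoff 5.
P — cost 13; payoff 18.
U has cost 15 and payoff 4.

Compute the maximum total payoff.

This is a 0-1 knapsack instance.
L + P: cost 8 + 13 = 21 ≤ 21, payoff 13 + 18 = 31.
T + W + L + C: cost 5 + 4 + 8 + 2 = 19 ≤ 21, payoff 10 + 6 + 13 + 5 = 34.
T + C + P: cost 5 + 2 + 13 = 20 ≤ 21, payoff 10 + 5 + 18 = 33.
Best is T, W, L, and C with total payoff 34.

34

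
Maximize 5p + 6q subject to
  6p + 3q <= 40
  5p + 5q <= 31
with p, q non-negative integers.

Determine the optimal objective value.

36

The continuous relaxation peaks at (0, 6.2) with value 37.20; rounding to a feasible lattice point costs some objective.
(p,q)=(0,6): 6·0+3·6=18≤40, 5·0+5·6=30≤31, objective 36.
(p,q)=(1,5): 6·1+3·5=21≤40, 5·1+5·5=30≤31, objective 35.
(p,q)=(0,5): 6·0+3·5=15≤40, 5·0+5·5=25≤31, objective 30.
Maximum is 36 at (p,q)=(0,6).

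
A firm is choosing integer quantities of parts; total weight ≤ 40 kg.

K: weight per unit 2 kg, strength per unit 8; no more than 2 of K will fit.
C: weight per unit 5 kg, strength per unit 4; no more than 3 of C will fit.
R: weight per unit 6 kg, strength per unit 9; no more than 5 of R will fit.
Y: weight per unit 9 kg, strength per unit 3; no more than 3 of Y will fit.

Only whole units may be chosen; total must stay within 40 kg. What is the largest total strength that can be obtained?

65

Take 2×K, 1×C, and 5×R: weight 39 ≤ 40, strength 2·8 + 1·4 + 5·9 = 65.
K has the best ratio (8/2) and is taken to its limit of 2; remaining capacity is filled optimally with the others.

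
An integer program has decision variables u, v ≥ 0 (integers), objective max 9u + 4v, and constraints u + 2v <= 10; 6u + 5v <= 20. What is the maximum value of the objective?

27

The continuous relaxation peaks at (3.33, 0) with value 30.00; rounding to a feasible lattice point costs some objective.
(u,v)=(3,0): 1·3+2·0=3≤10, 6·3+5·0=18≤20, objective 27.
(u,v)=(2,1): 1·2+2·1=4≤10, 6·2+5·1=17≤20, objective 22.
(u,v)=(2,0): 1·2+2·0=2≤10, 6·2+5·0=12≤20, objective 18.
The best lattice point is (3,0), giving 27.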